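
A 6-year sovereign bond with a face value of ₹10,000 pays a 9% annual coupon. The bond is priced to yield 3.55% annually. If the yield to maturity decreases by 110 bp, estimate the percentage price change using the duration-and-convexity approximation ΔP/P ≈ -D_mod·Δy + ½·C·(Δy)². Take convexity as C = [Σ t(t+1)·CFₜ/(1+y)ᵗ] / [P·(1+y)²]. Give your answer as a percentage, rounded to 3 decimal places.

With y = 0.0355:
  t   CF        PV=CF/(1+0.0355)^t    t·PV        t(t+1)·PV
  1       900.00       869.1453       869.1453       1,738.2907
  2       900.00       839.3485     1,678.6969       5,036.0908
  3       900.00       810.5731     2,431.7194       9,726.8775
  4       900.00       782.7843     3,131.1371      15,655.6856
  5       900.00       755.9481     3,779.7406      22,678.4437
  6    10,900.00     8,841.4985    53,048.9911     371,342.9378
  Σ                 12,899.2979    64,939.4305     426,178.3262
P = 12,899.2979; D_Mac = 5.03434 yrs; D_mod = 4.86175 yrs; C = 30.81237.
Duration effect: -4.86175 × (-0.011) = +0.053479
Convexity effect: 0.5 × 30.81237 × (-0.011)² = +0.0018641
ΔP/P ≈ +0.053479 + 0.0018641 = +0.055343 = +5.5343%.

+5.534%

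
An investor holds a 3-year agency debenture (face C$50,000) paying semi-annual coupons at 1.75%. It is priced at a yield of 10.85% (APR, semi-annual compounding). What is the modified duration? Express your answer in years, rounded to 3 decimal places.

Periodic yield y = 0.05425. First find Macaulay duration:
  t   CF        PV=CF/(1+0.05425)^t    t·PV
  1       437.50       414.9870       414.9870
  2       437.50       393.6324       787.2648
  3       437.50       373.3767     1,120.1301
  4       437.50       354.1634     1,416.6534
  5       437.50       335.9387     1,679.6934
  6    50,437.50    36,736.0023   220,416.0140
  Σ                 38,608.1004   225,834.7427
P = 38,608.1004; Macaulay duration = 225,834.7427 / 38,608.1004 = 5.84941 half-year periods = 2.92471 years.
Modified duration = D_Mac / (1 + y) = 2.92471 / 1.05425 = 2.77421 years.

2.774 years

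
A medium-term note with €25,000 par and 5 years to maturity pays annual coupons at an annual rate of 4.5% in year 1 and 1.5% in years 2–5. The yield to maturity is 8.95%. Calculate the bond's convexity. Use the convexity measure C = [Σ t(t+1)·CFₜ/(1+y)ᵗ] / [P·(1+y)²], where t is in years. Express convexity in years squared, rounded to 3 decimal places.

With y = 0.0895:
  t   CF        PV=CF/(1+0.0895)^t    t·PV        t(t+1)·PV
  1     1,125.00     1,032.5838     1,032.5838       2,065.1675
  2       375.00       315.9198       631.8395       1,895.5186
  3       375.00       289.9677       869.9030       3,479.6119
  4       375.00       266.1475     1,064.5898       5,322.9492
  5    25,375.00    16,529.8867    82,649.4337     495,896.6024
  Σ                 18,434.5054    86,248.3498     508,659.8496
P = 18,434.5054.
Convexity = Σ t(t+1)·PV / [P·(1+y)²] = 508,659.8496 / (18,434.5054 × 1.187010) = 23.24564.

23.246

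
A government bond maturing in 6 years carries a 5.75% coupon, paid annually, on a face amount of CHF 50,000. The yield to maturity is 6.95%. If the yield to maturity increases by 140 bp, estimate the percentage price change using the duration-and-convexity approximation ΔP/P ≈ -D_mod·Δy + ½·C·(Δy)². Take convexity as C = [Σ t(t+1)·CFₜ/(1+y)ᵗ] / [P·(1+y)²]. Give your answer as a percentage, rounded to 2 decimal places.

With y = 0.0695:
  t   CF        PV=CF/(1+0.0695)^t    t·PV        t(t+1)·PV
  1     2,875.00     2,688.1720     2,688.1720       5,376.3441
  2     2,875.00     2,513.4848     5,026.9697      15,080.9091
  3     2,875.00     2,350.1495     7,050.4484      28,201.7935
  4     2,875.00     2,197.4282     8,789.7128      43,948.5640
  5     2,875.00     2,054.6313    10,273.1566      61,638.9397
  6    52,875.00    35,331.7905   211,990.7432   1,483,935.2021
  Σ                 47,135.6564   245,819.2027   1,638,181.7524
P = 47,135.6564; D_Mac = 5.21514 yrs; D_mod = 4.87624 yrs; C = 30.38442.
Duration effect: -4.87624 × (+0.014) = -0.068267
Convexity effect: 0.5 × 30.38442 × (0.014)² = +0.0029777
ΔP/P ≈ -0.068267 + 0.0029777 = -0.065290 = -6.5290%.

-6.53%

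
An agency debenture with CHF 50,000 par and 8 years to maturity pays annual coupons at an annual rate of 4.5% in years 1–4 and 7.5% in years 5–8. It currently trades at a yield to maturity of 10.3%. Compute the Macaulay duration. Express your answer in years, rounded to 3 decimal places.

Periodic yield y = 0.103. Discount each cash flow and weight by its year:
  t   CF        PV=CF/(1+0.103)^t    t·PV
  1     2,250.00     2,039.8912     2,039.8912
  2     2,250.00     1,849.4027     3,698.8055
  3     2,250.00     1,676.7024     5,030.1071
  4     2,250.00     1,520.1291     6,080.5163
  5     3,750.00     2,296.9614    11,484.8072
  6     3,750.00     2,082.4673    12,494.8039
  7     3,750.00     1,888.0030    13,216.0210
  8    53,750.00    24,534.3394   196,274.7153
  Σ                 37,887.8966   250,319.6675
Price P = Σ PV = 37,887.8966.
Macaulay duration = Σ(t·PV) / P = 250,319.6675 / 37,887.8966 = 6.60685 years.

6.607 years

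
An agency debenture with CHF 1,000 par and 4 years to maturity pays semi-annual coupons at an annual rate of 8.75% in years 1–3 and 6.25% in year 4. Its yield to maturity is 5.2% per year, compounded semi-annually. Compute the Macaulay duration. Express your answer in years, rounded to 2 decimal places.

3.49 years

Periodic yield y = 0.026. Discount each cash flow and weight by its period:
  t   CF        PV=CF/(1+0.026)^t    t·PV
  1        43.75        42.6413        42.6413
  2        43.75        41.5607        83.1215
  3        43.75        40.5075       121.5226
  4        43.75        39.4810       157.9242
  5        43.75        38.4805       192.4027
  6        43.75        37.5054       225.0324
  7        31.25        26.1107       182.7749
  8     1,031.25       839.8178     6,718.5424
  Σ                  1,106.1051     7,723.9621
Price P = Σ PV = 1,106.1051.
Macaulay duration = Σ(t·PV) / P = 7,723.9621 / 1,106.1051 = 6.98303 half-year periods.
In years: 6.98303 / 2 = 3.49151 years.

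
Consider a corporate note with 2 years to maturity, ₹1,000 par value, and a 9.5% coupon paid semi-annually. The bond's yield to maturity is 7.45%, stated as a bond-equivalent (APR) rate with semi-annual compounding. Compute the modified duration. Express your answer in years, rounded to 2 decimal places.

Periodic yield y = 0.03725. First find Macaulay duration:
  t   CF        PV=CF/(1+0.03725)^t    t·PV
  1        47.50        45.7942        45.7942
  2        47.50        44.1496        88.2992
  3        47.50        42.5641       127.6922
  4     1,047.50       904.9410     3,619.7639
  Σ                  1,037.4488     3,881.5495
P = 1,037.4488; Macaulay duration = 3,881.5495 / 1,037.4488 = 3.74144 half-year periods = 1.87072 years.
Modified duration = D_Mac / (1 + y) = 1.87072 / 1.03725 = 1.80354 years.

1.80 years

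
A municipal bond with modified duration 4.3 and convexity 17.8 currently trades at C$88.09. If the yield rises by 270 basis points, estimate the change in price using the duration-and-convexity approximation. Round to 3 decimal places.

Duration effect: -D_mod·Δy = -4.3 × (+0.027) = -0.116100
Convexity effect: ½·C·(Δy)² = 0.5 × 17.8 × (0.027)² = +0.0064881
ΔP/P ≈ -0.116100 + 0.0064881 = -0.1096119
ΔP ≈ 88.09 × (-0.1096119) = -9.655712271.

-C$9.656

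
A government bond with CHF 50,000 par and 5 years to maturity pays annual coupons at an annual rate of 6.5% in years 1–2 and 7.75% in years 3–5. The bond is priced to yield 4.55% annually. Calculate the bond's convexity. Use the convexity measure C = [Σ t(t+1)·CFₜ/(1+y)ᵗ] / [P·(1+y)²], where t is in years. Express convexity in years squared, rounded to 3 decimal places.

With y = 0.0455:
  t   CF        PV=CF/(1+0.0455)^t    t·PV        t(t+1)·PV
  1     3,250.00     3,108.5605     3,108.5605       6,217.1210
  2     3,250.00     2,973.2764     5,946.5528      17,839.6585
  3     3,875.00     3,390.7799    10,172.3396      40,689.3584
  4     3,875.00     3,243.2136    12,972.8546      64,864.2729
  5    53,875.00    43,128.7725   215,643.8623   1,293,863.1740
  Σ                 55,844.6029   247,844.1698   1,423,473.5847
P = 55,844.6029.
Convexity = Σ t(t+1)·PV / [P·(1+y)²] = 1,423,473.5847 / (55,844.6029 × 1.093070) = 23.31955.

23.320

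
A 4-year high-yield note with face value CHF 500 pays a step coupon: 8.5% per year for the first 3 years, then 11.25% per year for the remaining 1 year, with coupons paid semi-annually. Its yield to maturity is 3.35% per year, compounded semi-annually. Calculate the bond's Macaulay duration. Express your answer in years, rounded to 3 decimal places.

3.529 years

Periodic yield y = 0.01675. Discount each cash flow and weight by its period:
  t   CF        PV=CF/(1+0.01675)^t    t·PV
  1       21.250        20.8999        20.8999
  2       21.250        20.5556        41.1112
  3       21.250        20.2170        60.6510
  4       21.250        19.8839        79.5357
  5       21.250        19.5564        97.7818
  6       21.250        19.2342       115.4051
  7       28.125        25.0376       175.2634
  8      528.125       462.4058     3,699.2464
  Σ                    607.7904     4,289.8946
Price P = Σ PV = 607.7904.
Macaulay duration = Σ(t·PV) / P = 4,289.8946 / 607.7904 = 7.05818 half-year periods.
In years: 7.05818 / 2 = 3.52909 years.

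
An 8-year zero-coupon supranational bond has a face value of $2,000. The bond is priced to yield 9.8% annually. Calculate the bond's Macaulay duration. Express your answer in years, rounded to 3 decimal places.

A zero-coupon bond has a single cash flow at maturity, so its Macaulay duration equals its maturity: 8 years.

8.000 years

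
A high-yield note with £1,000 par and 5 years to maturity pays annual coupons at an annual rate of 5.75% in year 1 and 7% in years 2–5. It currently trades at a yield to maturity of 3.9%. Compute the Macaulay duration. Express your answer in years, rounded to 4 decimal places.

Periodic yield y = 0.039. Discount each cash flow and weight by its year:
  t   CF        PV=CF/(1+0.039)^t    t·PV
  1        57.50        55.3417        55.3417
  2        70.00        64.8436       129.6871
  3        70.00        62.4096       187.2288
  4        70.00        60.0670       240.2679
  5     1,070.00       883.7024     4,418.5121
  Σ                  1,126.3642     5,031.0376
Price P = Σ PV = 1,126.3642.
Macaulay duration = Σ(t·PV) / P = 5,031.0376 / 1,126.3642 = 4.46662 years.

4.4666 years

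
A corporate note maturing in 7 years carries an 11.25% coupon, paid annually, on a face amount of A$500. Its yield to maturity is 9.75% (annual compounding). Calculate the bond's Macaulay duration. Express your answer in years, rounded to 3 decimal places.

Periodic yield y = 0.0975. Discount each cash flow and weight by its year:
  t   CF        PV=CF/(1+0.0975)^t    t·PV
  1        56.25        51.2528        51.2528
  2        56.25        46.6996        93.3993
  3        56.25        42.5509       127.6528
  4        56.25        38.7708       155.0831
  5        56.25        35.3264       176.6322
  6        56.25        32.1881       193.1286
  7       556.25       290.0269     2,030.1885
  Σ                    536.8156     2,827.3372
Price P = Σ PV = 536.8156.
Macaulay duration = Σ(t·PV) / P = 2,827.3372 / 536.8156 = 5.26687 years.

5.267 years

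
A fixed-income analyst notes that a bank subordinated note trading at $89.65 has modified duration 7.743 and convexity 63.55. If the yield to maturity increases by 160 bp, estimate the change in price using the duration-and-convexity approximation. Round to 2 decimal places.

Duration effect: -D_mod·Δy = -7.743 × (+0.016) = -0.123888
Convexity effect: ½·C·(Δy)² = 0.5 × 63.55 × (0.016)² = +0.0081344
ΔP/P ≈ -0.123888 + 0.0081344 = -0.1157536
ΔP ≈ 89.65 × (-0.1157536) = -10.37731024.

-$10.38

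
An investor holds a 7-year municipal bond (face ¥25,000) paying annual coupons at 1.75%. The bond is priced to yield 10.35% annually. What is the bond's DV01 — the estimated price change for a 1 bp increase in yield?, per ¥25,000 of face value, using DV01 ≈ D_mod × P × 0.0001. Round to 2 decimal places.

Periodic yield y = 0.1035.
  t   CF        PV=CF/(1+0.1035)^t    t·PV
  1       437.50       396.4658       396.4658
  2       437.50       359.2803       718.5606
  3       437.50       325.5825       976.7475
  4       437.50       295.0453     1,180.1812
  5       437.50       267.3723     1,336.8614
  6       437.50       242.2948     1,453.7686
  7    25,437.50    12,766.3887    89,364.7211
  Σ                 14,652.4296    95,427.3061
P = 14,652.4296; D_Mac = 6.51273 yrs; D_mod = 5.90188 yrs.
DV01 ≈ 5.90188 × 14,652.4296 × 0.0001 = 8.647694.

¥8.65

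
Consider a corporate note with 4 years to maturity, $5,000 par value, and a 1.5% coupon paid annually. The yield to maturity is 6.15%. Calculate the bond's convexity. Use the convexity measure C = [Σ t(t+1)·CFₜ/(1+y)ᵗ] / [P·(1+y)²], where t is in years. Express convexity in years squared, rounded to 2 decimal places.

17.18

With y = 0.0615:
  t   CF        PV=CF/(1+0.0615)^t    t·PV        t(t+1)·PV
  1        75.00        70.6547        70.6547         141.3095
  2        75.00        66.5612       133.1224         399.3673
  3        75.00        62.7049       188.1146         752.4584
  4     5,075.00     3,997.2016    15,988.8064      79,944.0320
  Σ                  4,197.1224    16,380.6982      81,237.1672
P = 4,197.1224.
Convexity = Σ t(t+1)·PV / [P·(1+y)²] = 81,237.1672 / (4,197.1224 × 1.126782) = 17.17763.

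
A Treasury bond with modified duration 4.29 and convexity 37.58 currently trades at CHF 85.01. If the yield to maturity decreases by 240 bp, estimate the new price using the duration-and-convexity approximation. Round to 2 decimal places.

Duration effect: -D_mod·Δy = -4.29 × (-0.024) = +0.102960
Convexity effect: ½·C·(Δy)² = 0.5 × 37.58 × (-0.024)² = +0.01082304
ΔP/P ≈ +0.102960 + 0.01082304 = +0.11378304
New price ≈ 85.01 × (1 + 0.11378304) = 94.6826962304.

CHF 94.68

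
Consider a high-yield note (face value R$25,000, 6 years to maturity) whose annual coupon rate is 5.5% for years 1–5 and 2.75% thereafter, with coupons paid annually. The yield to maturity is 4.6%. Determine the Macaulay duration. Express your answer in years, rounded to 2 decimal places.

Periodic yield y = 0.046. Discount each cash flow and weight by its year:
  t   CF        PV=CF/(1+0.046)^t    t·PV
  1     1,375.00     1,314.5315     1,314.5315
  2     1,375.00     1,256.7223     2,513.4446
  3     1,375.00     1,201.4554     3,604.3661
  4     1,375.00     1,148.6189     4,594.4756
  5     1,375.00     1,098.1060     5,490.5301
  6    25,687.50    19,612.4447   117,674.6682
  Σ                 25,631.8789   135,192.0163
Price P = Σ PV = 25,631.8789.
Macaulay duration = Σ(t·PV) / P = 135,192.0163 / 25,631.8789 = 5.27437 years.

5.27 years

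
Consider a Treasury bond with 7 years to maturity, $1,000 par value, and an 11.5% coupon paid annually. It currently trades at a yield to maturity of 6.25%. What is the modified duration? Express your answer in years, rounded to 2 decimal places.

5.08 years

Periodic yield y = 0.0625. First find Macaulay duration:
  t   CF        PV=CF/(1+0.0625)^t    t·PV
  1       115.00       108.2353       108.2353
  2       115.00       101.8685       203.7370
  3       115.00        95.8762       287.6287
  4       115.00        90.2365       360.9459
  5       115.00        84.9284       424.6422
  6       115.00        79.9326       479.5959
  7     1,115.00       729.4110     5,105.8769
  Σ                  1,290.4886     6,970.6619
P = 1,290.4886; Macaulay duration = 6,970.6619 / 1,290.4886 = 5.40157 years.
Modified duration = D_Mac / (1 + y) = 5.40157 / 1.0625 = 5.08383 years.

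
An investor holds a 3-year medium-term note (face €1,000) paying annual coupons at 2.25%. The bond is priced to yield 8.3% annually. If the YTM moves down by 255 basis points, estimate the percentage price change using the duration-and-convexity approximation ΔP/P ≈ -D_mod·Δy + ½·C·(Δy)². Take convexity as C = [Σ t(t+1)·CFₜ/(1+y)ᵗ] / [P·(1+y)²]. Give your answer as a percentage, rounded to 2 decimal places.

+7.22%

With y = 0.083:
  t   CF        PV=CF/(1+0.083)^t    t·PV        t(t+1)·PV
  1        22.50        20.7756        20.7756          41.5512
  2        22.50        19.1834        38.3668         115.1004
  3     1,022.50       804.9668     2,414.9003       9,659.6011
  Σ                    844.9258     2,474.0427       9,816.2528
P = 844.9258; D_Mac = 2.92812 yrs; D_mod = 2.70371 yrs; C = 9.90536.
Duration effect: -2.70371 × (-0.0255) = +0.068945
Convexity effect: 0.5 × 9.90536 × (-0.0255)² = +0.0032205
ΔP/P ≈ +0.068945 + 0.0032205 = +0.072165 = +7.2165%.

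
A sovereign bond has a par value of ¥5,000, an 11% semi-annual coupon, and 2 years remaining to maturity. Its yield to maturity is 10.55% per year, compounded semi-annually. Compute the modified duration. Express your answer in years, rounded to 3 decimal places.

Periodic yield y = 0.05275. First find Macaulay duration:
  t   CF        PV=CF/(1+0.05275)^t    t·PV
  1       275.00       261.2206       261.2206
  2       275.00       248.1317       496.2633
  3       275.00       235.6986       707.0957
  4     5,275.00     4,294.5876    17,178.3503
  Σ                  5,039.6384    18,642.9300
P = 5,039.6384; Macaulay duration = 18,642.9300 / 5,039.6384 = 3.69926 half-year periods = 1.84963 years.
Modified duration = D_Mac / (1 + y) = 1.84963 / 1.05275 = 1.75695 years.

1.757 years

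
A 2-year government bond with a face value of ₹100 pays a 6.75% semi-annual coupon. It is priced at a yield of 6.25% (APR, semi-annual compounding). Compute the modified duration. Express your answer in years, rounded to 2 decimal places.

Periodic yield y = 0.03125. First find Macaulay duration:
  t   CF        PV=CF/(1+0.03125)^t    t·PV
  1        3.375         3.2727         3.2727
  2        3.375         3.1736         6.3471
  3        3.375         3.0774         9.2322
  4      103.375        91.4028       365.6113
  Σ                    100.9265       384.4633
P = 100.9265; Macaulay duration = 384.4633 / 100.9265 = 3.80934 half-year periods = 1.90467 years.
Modified duration = D_Mac / (1 + y) = 1.90467 / 1.03125 = 1.84695 years.

1.85 years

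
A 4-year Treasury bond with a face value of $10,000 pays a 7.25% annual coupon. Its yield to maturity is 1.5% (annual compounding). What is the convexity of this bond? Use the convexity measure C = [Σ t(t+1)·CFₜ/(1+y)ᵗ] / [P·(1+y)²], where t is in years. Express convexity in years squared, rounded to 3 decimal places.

17.168

With y = 0.015:
  t   CF        PV=CF/(1+0.015)^t    t·PV        t(t+1)·PV
  1       725.00       714.2857       714.2857       1,428.5714
  2       725.00       703.7298     1,407.4595       4,222.3786
  3       725.00       693.3298     2,079.9895       8,319.9578
  4    10,725.00    10,104.9259    40,419.7035     202,098.5174
  Σ                 12,216.2712    44,621.4382     216,069.4253
P = 12,216.2712.
Convexity = Σ t(t+1)·PV / [P·(1+y)²] = 216,069.4253 / (12,216.2712 × 1.030225) = 17.16811.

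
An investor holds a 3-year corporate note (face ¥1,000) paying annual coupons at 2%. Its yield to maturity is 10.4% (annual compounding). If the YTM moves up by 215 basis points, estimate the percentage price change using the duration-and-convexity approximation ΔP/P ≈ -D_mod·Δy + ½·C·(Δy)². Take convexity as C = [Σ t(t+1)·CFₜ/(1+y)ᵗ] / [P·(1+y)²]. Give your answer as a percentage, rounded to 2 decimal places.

-5.49%

With y = 0.104:
  t   CF        PV=CF/(1+0.104)^t    t·PV        t(t+1)·PV
  1        20.00        18.1159        18.1159          36.2319
  2        20.00        16.4094        32.8187          98.4562
  3     1,020.00       758.0414     2,274.1243       9,096.4974
  Σ                    792.5668     2,325.0590       9,231.1854
P = 792.5668; D_Mac = 2.93358 yrs; D_mod = 2.65723 yrs; C = 9.55616.
Duration effect: -2.65723 × (+0.0215) = -0.057130
Convexity effect: 0.5 × 9.55616 × (0.0215)² = +0.0022087
ΔP/P ≈ -0.057130 + 0.0022087 = -0.054922 = -5.4922%.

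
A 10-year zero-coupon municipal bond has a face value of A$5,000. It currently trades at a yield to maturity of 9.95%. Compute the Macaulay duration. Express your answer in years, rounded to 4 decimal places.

10.0000 years

A zero-coupon bond has a single cash flow at maturity, so its Macaulay duration equals its maturity: 10 years.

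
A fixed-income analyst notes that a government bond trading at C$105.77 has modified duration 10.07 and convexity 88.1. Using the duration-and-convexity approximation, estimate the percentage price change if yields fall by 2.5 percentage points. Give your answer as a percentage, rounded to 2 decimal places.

Duration effect: -D_mod·Δy = -10.07 × (-0.025) = +0.251750
Convexity effect: ½·C·(Δy)² = 0.5 × 88.1 × (-0.025)² = +0.02753125
ΔP/P ≈ +0.251750 + 0.02753125 = +0.27928125
= +27.928125%.

+27.93%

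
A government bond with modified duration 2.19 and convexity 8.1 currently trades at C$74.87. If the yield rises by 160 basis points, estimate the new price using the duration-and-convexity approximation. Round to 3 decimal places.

C$72.324

Duration effect: -D_mod·Δy = -2.19 × (+0.016) = -0.035040
Convexity effect: ½·C·(Δy)² = 0.5 × 8.1 × (0.016)² = +0.0010368
ΔP/P ≈ -0.035040 + 0.0010368 = -0.0340032
New price ≈ 74.87 × (1 - 0.0340032) = 72.324180416.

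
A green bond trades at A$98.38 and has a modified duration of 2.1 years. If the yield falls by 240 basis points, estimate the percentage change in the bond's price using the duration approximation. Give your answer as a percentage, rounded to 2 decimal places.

Duration approximation: ΔP/P ≈ -D_mod · Δy = -2.1 × (-0.024) = +0.050400.
As a percentage: +5.0400%.

+5.04%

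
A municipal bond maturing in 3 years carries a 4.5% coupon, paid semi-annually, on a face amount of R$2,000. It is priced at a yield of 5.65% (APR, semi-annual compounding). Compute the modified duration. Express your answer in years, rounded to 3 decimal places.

2.759 years

Periodic yield y = 0.02825. First find Macaulay duration:
  t   CF        PV=CF/(1+0.02825)^t    t·PV
  1        45.00        43.7637        43.7637
  2        45.00        42.5613        85.1226
  3        45.00        41.3920       124.1760
  4        45.00        40.2548       161.0192
  5        45.00        39.1488       195.7442
  6     2,045.00     1,730.2187    10,381.3122
  Σ                  1,937.3393    10,991.1379
P = 1,937.3393; Macaulay duration = 10,991.1379 / 1,937.3393 = 5.67332 half-year periods = 2.83666 years.
Modified duration = D_Mac / (1 + y) = 2.83666 / 1.02825 = 2.75872 years.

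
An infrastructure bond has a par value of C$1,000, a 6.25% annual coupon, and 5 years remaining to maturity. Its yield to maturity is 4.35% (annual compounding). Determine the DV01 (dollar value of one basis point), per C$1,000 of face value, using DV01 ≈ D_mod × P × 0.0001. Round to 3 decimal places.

Periodic yield y = 0.0435.
  t   CF        PV=CF/(1+0.0435)^t    t·PV
  1        62.50        59.8946        59.8946
  2        62.50        57.3978       114.7956
  3        62.50        55.0051       165.0152
  4        62.50        52.7121       210.8483
  5     1,062.50       858.7498     4,293.7492
  Σ                  1,083.7594     4,844.3029
P = 1,083.7594; D_Mac = 4.46991 yrs; D_mod = 4.28357 yrs.
DV01 ≈ 4.28357 × 1,083.7594 × 0.0001 = 0.464236.

C$0.464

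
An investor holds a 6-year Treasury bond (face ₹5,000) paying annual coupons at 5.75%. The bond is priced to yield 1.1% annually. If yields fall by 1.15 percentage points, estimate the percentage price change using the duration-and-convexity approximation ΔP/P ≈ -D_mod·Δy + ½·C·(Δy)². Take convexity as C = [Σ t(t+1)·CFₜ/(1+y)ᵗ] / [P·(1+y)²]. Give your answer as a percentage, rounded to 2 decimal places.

With y = 0.011:
  t   CF        PV=CF/(1+0.011)^t    t·PV        t(t+1)·PV
  1       287.50       284.3719       284.3719         568.7438
  2       287.50       281.2779       562.5557       1,687.6671
  3       287.50       278.2175       834.6524       3,338.6095
  4       287.50       275.1904     1,100.7615       5,503.8073
  5       287.50       272.1962     1,360.9810       8,165.8862
  6     5,287.50     4,951.5760    29,709.4558     207,966.1908
  Σ                  6,342.8298    33,852.7783     227,230.9049
P = 6,342.8298; D_Mac = 5.33717 yrs; D_mod = 5.27910 yrs; C = 35.04952.
Duration effect: -5.27910 × (-0.0115) = +0.060710
Convexity effect: 0.5 × 35.04952 × (-0.0115)² = +0.0023176
ΔP/P ≈ +0.060710 + 0.0023176 = +0.063027 = +6.3027%.

+6.30%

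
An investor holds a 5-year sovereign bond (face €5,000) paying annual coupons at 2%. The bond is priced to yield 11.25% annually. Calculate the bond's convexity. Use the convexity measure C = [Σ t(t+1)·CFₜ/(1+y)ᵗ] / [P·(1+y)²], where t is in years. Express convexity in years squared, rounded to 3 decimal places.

With y = 0.1125:
  t   CF        PV=CF/(1+0.1125)^t    t·PV        t(t+1)·PV
  1       100.00        89.8876        89.8876         179.7753
  2       100.00        80.7979       161.5958         484.7873
  3       100.00        72.6273       217.8819         871.5277
  4       100.00        65.2830       261.1319       1,305.6595
  5     5,100.00     2,992.7475    14,963.7375      89,782.4252
  Σ                  3,301.3433    15,694.2347      92,624.1749
P = 3,301.3433.
Convexity = Σ t(t+1)·PV / [P·(1+y)²] = 92,624.1749 / (3,301.3433 × 1.237656) = 22.66907.

22.669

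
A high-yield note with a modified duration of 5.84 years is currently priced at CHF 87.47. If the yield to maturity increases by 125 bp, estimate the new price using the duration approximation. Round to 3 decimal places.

Duration approximation: ΔP/P ≈ -D_mod · Δy = -5.84 × (+0.0125) = -0.073000.
New price ≈ 87.47 × (1 - 0.073000) = 81.08469.

CHF 81.085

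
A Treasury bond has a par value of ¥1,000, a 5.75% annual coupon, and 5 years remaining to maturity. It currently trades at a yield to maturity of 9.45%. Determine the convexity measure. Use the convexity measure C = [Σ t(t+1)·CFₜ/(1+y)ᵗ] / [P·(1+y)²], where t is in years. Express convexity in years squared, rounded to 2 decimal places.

With y = 0.0945:
  t   CF        PV=CF/(1+0.0945)^t    t·PV        t(t+1)·PV
  1        57.50        52.5354        52.5354         105.0708
  2        57.50        47.9995        95.9989         287.9967
  3        57.50        43.8551       131.5654         526.2617
  4        57.50        40.0687       160.2746         801.3731
  5     1,057.50       673.2890     3,366.4452      20,198.6713
  Σ                    857.7477     3,806.8196      21,919.3737
P = 857.7477.
Convexity = Σ t(t+1)·PV / [P·(1+y)²] = 21,919.3737 / (857.7477 × 1.197930) = 21.33227.

21.33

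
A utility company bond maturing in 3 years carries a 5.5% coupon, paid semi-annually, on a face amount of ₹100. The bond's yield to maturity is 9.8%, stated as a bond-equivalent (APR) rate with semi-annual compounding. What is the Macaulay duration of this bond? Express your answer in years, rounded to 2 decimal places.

Periodic yield y = 0.049. Discount each cash flow and weight by its period:
  t   CF        PV=CF/(1+0.049)^t    t·PV
  1         2.75         2.6215         2.6215
  2         2.75         2.4991         4.9982
  3         2.75         2.3824         7.1471
  4         2.75         2.2711         9.0843
  5         2.75         2.1650        10.8249
  6       102.75        77.1132       462.6794
  Σ                     89.0523       497.3554
Price P = Σ PV = 89.0523.
Macaulay duration = Σ(t·PV) / P = 497.3554 / 89.0523 = 5.58498 half-year periods.
In years: 5.58498 / 2 = 2.79249 years.

2.79 years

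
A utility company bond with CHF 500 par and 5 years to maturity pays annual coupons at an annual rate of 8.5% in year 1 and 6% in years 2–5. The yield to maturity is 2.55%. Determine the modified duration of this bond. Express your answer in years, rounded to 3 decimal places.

Periodic yield y = 0.0255. First find Macaulay duration:
  t   CF        PV=CF/(1+0.0255)^t    t·PV
  1        42.50        41.4432        41.4432
  2        30.00        28.5266        57.0532
  3        30.00        27.8173        83.4518
  4        30.00        27.1256       108.5022
  5       530.00       467.3019     2,336.5095
  Σ                    592.2145     2,626.9599
P = 592.2145; Macaulay duration = 2,626.9599 / 592.2145 = 4.43582 years.
Modified duration = D_Mac / (1 + y) = 4.43582 / 1.0255 = 4.32552 years.

4.326 years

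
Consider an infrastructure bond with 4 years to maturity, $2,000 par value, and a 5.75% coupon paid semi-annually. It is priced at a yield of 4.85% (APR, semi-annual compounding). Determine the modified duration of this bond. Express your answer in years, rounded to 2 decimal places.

3.55 years

Periodic yield y = 0.02425. First find Macaulay duration:
  t   CF        PV=CF/(1+0.02425)^t    t·PV
  1        57.50        56.1386        56.1386
  2        57.50        54.8095       109.6190
  3        57.50        53.5118       160.5355
  4        57.50        52.2449       208.9796
  5        57.50        51.0080       255.0398
  6        57.50        49.8003       298.8018
  7        57.50        48.6212       340.3487
  8     2,057.50     1,698.6037    13,588.8295
  Σ                  2,064.7381    15,018.2927
P = 2,064.7381; Macaulay duration = 15,018.2927 / 2,064.7381 = 7.27370 half-year periods = 3.63685 years.
Modified duration = D_Mac / (1 + y) = 3.63685 / 1.02425 = 3.55075 years.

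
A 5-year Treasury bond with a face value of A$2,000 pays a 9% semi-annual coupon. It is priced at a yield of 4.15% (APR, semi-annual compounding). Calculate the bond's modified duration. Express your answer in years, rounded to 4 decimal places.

Periodic yield y = 0.02075. First find Macaulay duration:
  t   CF        PV=CF/(1+0.02075)^t    t·PV
  1        90.00        88.1705        88.1705
  2        90.00        86.3781       172.7562
  3        90.00        84.6222       253.8666
  4        90.00        82.9020       331.6080
  5        90.00        81.2167       406.0837
  6        90.00        79.5658       477.3945
  7        90.00        77.9483       545.6383
  8        90.00        76.3638       610.9102
  9        90.00        74.8114       673.3030
  10    2,090.00     1,701.9720    17,019.7196
  Σ                  2,433.9508    20,579.4505
P = 2,433.9508; Macaulay duration = 20,579.4505 / 2,433.9508 = 8.45516 half-year periods = 4.22758 years.
Modified duration = D_Mac / (1 + y) = 4.22758 / 1.02075 = 4.14164 years.

4.1416 years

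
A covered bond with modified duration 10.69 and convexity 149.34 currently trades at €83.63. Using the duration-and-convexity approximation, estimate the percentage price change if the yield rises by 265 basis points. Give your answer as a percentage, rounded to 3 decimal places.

-23.085%

Duration effect: -D_mod·Δy = -10.69 × (+0.0265) = -0.283285
Convexity effect: ½·C·(Δy)² = 0.5 × 149.34 × (0.0265)² = +0.0524370075
ΔP/P ≈ -0.283285 + 0.0524370075 = -0.2308479925
= -23.08479925%.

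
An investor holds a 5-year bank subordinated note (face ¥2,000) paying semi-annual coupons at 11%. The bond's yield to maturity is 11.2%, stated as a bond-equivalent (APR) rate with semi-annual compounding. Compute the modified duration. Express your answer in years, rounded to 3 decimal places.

Periodic yield y = 0.056. First find Macaulay duration:
  t   CF        PV=CF/(1+0.056)^t    t·PV
  1       110.00       104.1667       104.1667
  2       110.00        98.6427       197.2854
  3       110.00        93.4116       280.2349
  4       110.00        88.4580       353.8319
  5       110.00        83.7670       418.8351
  6       110.00        79.3248       475.9490
  7       110.00        75.1182       525.8275
  8       110.00        71.1347       569.0774
  9       110.00        67.3624       606.2614
  10    2,110.00     1,223.6107    12,236.1072
  Σ                  1,984.9968    15,767.5765
P = 1,984.9968; Macaulay duration = 15,767.5765 / 1,984.9968 = 7.94338 half-year periods = 3.97169 years.
Modified duration = D_Mac / (1 + y) = 3.97169 / 1.056 = 3.76107 years.

3.761 years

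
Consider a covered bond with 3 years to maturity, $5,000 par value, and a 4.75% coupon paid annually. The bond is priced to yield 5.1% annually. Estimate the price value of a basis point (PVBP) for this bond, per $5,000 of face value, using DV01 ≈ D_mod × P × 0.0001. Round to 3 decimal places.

Periodic yield y = 0.051.
  t   CF        PV=CF/(1+0.051)^t    t·PV
  1       237.50       225.9753       225.9753
  2       237.50       215.0098       430.0195
  3     5,237.50     4,511.4473    13,534.3419
  Σ                  4,952.4323    14,190.3367
P = 4,952.4323; D_Mac = 2.86533 yrs; D_mod = 2.72629 yrs.
DV01 ≈ 2.72629 × 4,952.4323 × 0.0001 = 1.350175.

$1.350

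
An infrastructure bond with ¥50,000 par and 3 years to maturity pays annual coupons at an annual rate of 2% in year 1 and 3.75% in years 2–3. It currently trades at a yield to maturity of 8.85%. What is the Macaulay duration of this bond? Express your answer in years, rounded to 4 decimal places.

Periodic yield y = 0.0885. Discount each cash flow and weight by its year:
  t   CF        PV=CF/(1+0.0885)^t    t·PV
  1     1,000.00       918.6955       918.6955
  2     1,875.00     1,582.5025     3,165.0050
  3    51,875.00    40,222.8472   120,668.5417
  Σ                 42,724.0452   124,752.2422
Price P = Σ PV = 42,724.0452.
Macaulay duration = Σ(t·PV) / P = 124,752.2422 / 42,724.0452 = 2.91995 years.

2.9200 years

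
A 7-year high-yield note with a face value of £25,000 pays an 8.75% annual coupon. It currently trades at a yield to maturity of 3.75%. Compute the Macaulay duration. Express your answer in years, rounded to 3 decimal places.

Periodic yield y = 0.0375. Discount each cash flow and weight by its year:
  t   CF        PV=CF/(1+0.0375)^t    t·PV
  1     2,187.50     2,108.4337     2,108.4337
  2     2,187.50     2,032.2253     4,064.4506
  3     2,187.50     1,958.7714     5,876.3141
  4     2,187.50     1,887.9724     7,551.8896
  5     2,187.50     1,819.7324     9,098.6621
  6     2,187.50     1,753.9590    10,523.7538
  7    27,187.50    21,011.2813   147,078.9689
  Σ                 32,572.3754   186,302.4728
Price P = Σ PV = 32,572.3754.
Macaulay duration = Σ(t·PV) / P = 186,302.4728 / 32,572.3754 = 5.71965 years.

5.720 years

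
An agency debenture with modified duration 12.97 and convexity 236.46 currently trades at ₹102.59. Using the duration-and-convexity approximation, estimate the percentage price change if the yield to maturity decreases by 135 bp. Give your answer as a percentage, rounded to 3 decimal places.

Duration effect: -D_mod·Δy = -12.97 × (-0.0135) = +0.175095
Convexity effect: ½·C·(Δy)² = 0.5 × 236.46 × (-0.0135)² = +0.0215474175
ΔP/P ≈ +0.175095 + 0.0215474175 = +0.1966424175
= +19.66424175%.

+19.664%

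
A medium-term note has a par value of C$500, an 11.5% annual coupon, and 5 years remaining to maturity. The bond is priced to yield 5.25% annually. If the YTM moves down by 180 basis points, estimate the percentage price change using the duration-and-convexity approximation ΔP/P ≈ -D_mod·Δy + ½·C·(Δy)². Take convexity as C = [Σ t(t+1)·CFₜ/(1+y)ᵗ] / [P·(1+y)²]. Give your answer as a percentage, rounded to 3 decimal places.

With y = 0.0525:
  t   CF        PV=CF/(1+0.0525)^t    t·PV        t(t+1)·PV
  1        57.50        54.6318        54.6318         109.2637
  2        57.50        51.9067       103.8135         311.4404
  3        57.50        49.3176       147.9527         591.8107
  4        57.50        46.8575       187.4301         937.1507
  5       557.50       431.6526     2,158.2629      12,949.5776
  Σ                    634.3662     2,652.0910      14,899.2430
P = 634.3662; D_Mac = 4.18069 yrs; D_mod = 3.97216 yrs; C = 21.20215.
Duration effect: -3.97216 × (-0.018) = +0.071499
Convexity effect: 0.5 × 21.20215 × (-0.018)² = +0.0034347
ΔP/P ≈ +0.071499 + 0.0034347 = +0.074934 = +7.4934%.

+7.493%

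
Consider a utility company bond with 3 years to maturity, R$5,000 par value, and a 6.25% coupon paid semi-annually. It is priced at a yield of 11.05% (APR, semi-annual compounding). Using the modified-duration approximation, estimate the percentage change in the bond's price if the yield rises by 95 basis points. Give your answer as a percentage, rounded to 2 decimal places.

Periodic yield y = 0.05525. Modified duration first:
  t   CF        PV=CF/(1+0.05525)^t    t·PV
  1       156.25       148.0692       148.0692
  2       156.25       140.3167       280.6334
  3       156.25       132.9701       398.9103
  4       156.25       126.0081       504.0325
  5       156.25       119.4107       597.0535
  6     5,156.25     3,734.2363    22,405.4180
  Σ                  4,401.0111    24,334.1168
P = 4,401.0111; D_Mac = 5.52921 half-year periods = 2.76461 yrs; D_mod = 2.76461/(1+0.05525) = 2.61986 yrs.
ΔP/P ≈ -D_mod · Δy = -2.61986 × (+0.0095) = -0.024889 = -2.4889%.

-2.49%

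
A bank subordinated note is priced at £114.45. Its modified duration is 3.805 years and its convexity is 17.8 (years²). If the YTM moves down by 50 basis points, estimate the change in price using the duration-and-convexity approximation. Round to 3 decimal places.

+£2.203

Duration effect: -D_mod·Δy = -3.805 × (-0.005) = +0.019025
Convexity effect: ½·C·(Δy)² = 0.5 × 17.8 × (-0.005)² = +0.0002225
ΔP/P ≈ +0.019025 + 0.0002225 = +0.0192475
ΔP ≈ 114.45 × (+0.0192475) = +2.202876375.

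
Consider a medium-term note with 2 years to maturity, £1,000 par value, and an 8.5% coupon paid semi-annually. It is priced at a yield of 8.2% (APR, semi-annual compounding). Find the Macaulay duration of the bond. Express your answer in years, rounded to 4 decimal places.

1.8814 years

Periodic yield y = 0.041. Discount each cash flow and weight by its period:
  t   CF        PV=CF/(1+0.041)^t    t·PV
  1        42.50        40.8261        40.8261
  2        42.50        39.2182        78.4364
  3        42.50        37.6736       113.0207
  4     1,042.50       887.7142     3,550.8566
  Σ                  1,005.4320     3,783.1398
Price P = Σ PV = 1,005.4320.
Macaulay duration = Σ(t·PV) / P = 3,783.1398 / 1,005.4320 = 3.76270 half-year periods.
In years: 3.76270 / 2 = 1.88135 years.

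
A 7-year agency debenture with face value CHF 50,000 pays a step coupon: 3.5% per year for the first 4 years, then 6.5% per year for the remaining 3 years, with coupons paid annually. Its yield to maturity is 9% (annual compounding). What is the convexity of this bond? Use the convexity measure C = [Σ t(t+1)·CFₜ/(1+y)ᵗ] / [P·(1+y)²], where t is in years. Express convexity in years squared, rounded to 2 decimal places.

With y = 0.09:
  t   CF        PV=CF/(1+0.09)^t    t·PV        t(t+1)·PV
  1     1,750.00     1,605.5046     1,605.5046       3,211.0092
  2     1,750.00     1,472.9400     2,945.8800       8,837.6399
  3     1,750.00     1,351.3211     4,053.9633      16,215.8531
  4     1,750.00     1,239.7441     4,958.9765      24,794.8824
  5     3,250.00     2,112.2770    10,561.3850      63,368.3102
  6     3,250.00     1,937.8688    11,627.2129      81,390.4901
  7    53,250.00    29,129.5735   203,907.0148   1,631,256.1181
  Σ                 38,849.2291   239,659.9370   1,829,074.3030
P = 38,849.2291.
Convexity = Σ t(t+1)·PV / [P·(1+y)²] = 1,829,074.3030 / (38,849.2291 × 1.188100) = 39.62743.

39.63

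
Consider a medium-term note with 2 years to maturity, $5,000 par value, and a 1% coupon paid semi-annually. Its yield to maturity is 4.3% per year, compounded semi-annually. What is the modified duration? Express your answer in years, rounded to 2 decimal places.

Periodic yield y = 0.0215. First find Macaulay duration:
  t   CF        PV=CF/(1+0.0215)^t    t·PV
  1        25.00        24.4738        24.4738
  2        25.00        23.9587        47.9174
  3        25.00        23.4544        70.3633
  4     5,025.00     4,615.1156    18,460.4623
  Σ                  4,687.0025    18,603.2168
P = 4,687.0025; Macaulay duration = 18,603.2168 / 4,687.0025 = 3.96911 half-year periods = 1.98455 years.
Modified duration = D_Mac / (1 + y) = 1.98455 / 1.0215 = 1.94278 years.

1.94 years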